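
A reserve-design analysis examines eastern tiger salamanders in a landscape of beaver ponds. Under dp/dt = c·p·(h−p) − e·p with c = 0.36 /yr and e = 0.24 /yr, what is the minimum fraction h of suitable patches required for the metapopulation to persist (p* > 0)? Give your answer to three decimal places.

p* = h − e/c is positive only when h > e/c.
h_min = e/c = 0.24/0.36 = 0.6667.

0.667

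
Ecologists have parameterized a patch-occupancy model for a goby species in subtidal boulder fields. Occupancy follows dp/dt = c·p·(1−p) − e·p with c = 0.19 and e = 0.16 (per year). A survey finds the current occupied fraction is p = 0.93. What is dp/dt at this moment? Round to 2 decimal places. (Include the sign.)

Colonization term: c·p·(1−p) = 0.19×0.93×0.0700 = 0.01237.
Extinction term: e·p = 0.14880.
dp/dt = 0.01237 − 0.14880 = -0.13643.

-0.14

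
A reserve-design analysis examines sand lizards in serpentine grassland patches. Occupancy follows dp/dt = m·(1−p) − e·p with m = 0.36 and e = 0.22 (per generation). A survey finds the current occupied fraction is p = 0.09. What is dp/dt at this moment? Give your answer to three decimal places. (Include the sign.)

0.308

Colonization term: m·(1−p) = 0.36×0.9100 = 0.32760.
Extinction term: e·p = 0.01980.
dp/dt = 0.32760 − 0.01980 = 0.30780.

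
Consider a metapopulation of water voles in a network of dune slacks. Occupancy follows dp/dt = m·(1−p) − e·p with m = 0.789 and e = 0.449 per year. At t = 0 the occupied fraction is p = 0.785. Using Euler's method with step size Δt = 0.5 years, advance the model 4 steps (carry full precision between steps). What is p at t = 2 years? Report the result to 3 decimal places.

0.640

Update rule: p ← p + [m·(1−p) − e·p]·Δt with Δt = 0.5.
step 1: Δp = -0.09142, p = 0.69359
step 2: Δp = -0.03483, p = 0.65876
step 3: Δp = -0.01327, p = 0.64549
step 4: Δp = -0.00506, p = 0.64043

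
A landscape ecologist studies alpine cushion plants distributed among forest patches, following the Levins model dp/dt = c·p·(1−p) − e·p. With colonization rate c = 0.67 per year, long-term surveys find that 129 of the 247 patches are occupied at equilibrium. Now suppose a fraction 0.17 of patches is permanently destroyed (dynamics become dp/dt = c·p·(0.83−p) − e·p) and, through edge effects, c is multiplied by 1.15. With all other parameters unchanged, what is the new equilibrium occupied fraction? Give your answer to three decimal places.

Observed p* = 129/247 = 0.52227.
Balance c(1−p*) = e gives e = 0.67×(1 − 0.52227) = 0.32008.
New p* = 0.83 − e/c = 0.83 − 0.32008/0.77050 = 0.41458.

0.415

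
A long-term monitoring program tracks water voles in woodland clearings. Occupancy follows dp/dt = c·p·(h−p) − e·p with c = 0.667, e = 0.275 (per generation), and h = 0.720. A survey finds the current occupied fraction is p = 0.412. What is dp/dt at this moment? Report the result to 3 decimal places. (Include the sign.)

-0.029

Colonization term: c·p·(h−p) = 0.667×0.412×0.3080 = 0.08464.
Extinction term: e·p = 0.11330.
dp/dt = 0.08464 − 0.11330 = -0.02866.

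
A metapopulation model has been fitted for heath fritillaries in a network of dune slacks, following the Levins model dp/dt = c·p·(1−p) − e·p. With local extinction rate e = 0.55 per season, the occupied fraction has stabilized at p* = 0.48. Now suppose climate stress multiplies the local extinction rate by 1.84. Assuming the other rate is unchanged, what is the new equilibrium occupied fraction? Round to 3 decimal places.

0.043

Balance c(1−p*) = e gives c = e/(1 − 0.48000) = 0.55/0.52000 = 1.05769.
New p* = 1 − e/c = 1 − 1.01200/1.05769 = 0.04320.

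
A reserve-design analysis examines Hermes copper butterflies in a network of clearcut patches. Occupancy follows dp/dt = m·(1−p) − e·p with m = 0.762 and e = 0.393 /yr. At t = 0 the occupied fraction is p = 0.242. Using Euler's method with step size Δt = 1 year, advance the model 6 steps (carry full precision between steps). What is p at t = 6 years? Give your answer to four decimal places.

Update rule: p ← p + [m·(1−p) − e·p]·Δt with Δt = 1.
p: 0.24200 → 0.72449  (Δp = +0.48249)
p: 0.72449 → 0.64970  (Δp = -0.07479)
p: 0.64970 → 0.66130  (Δp = +0.01159)
p: 0.66130 → 0.65950  (Δp = -0.00180)
p: 0.65950 → 0.65978  (Δp = +0.00028)
p: 0.65978 → 0.65973  (Δp = -0.00004)

0.6597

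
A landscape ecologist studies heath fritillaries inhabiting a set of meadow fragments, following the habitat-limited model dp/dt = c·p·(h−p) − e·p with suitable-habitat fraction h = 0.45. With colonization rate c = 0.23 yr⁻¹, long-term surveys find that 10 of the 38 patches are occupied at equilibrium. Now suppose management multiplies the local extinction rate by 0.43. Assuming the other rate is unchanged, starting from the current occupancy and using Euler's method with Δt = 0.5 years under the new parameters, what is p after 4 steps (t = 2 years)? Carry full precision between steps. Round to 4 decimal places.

Observed p* = 10/38 = 0.26316.
Balance c(h−p*) = e gives e = 0.23×(0.45 − 0.26316) = 0.04297.
Starting from p₀ = 0.26316; update p ← p + (dp/dt)·Δt with the new parameters.
  1  |  dp/dt·Δt = +0.003223  |  p_1 = 0.266381
  2  |  dp/dt·Δt = +0.003164  |  p_2 = 0.269545
  3  |  dp/dt·Δt = +0.003103  |  p_3 = 0.272648
  4  |  dp/dt·Δt = +0.003042  |  p_4 = 0.275690

0.2757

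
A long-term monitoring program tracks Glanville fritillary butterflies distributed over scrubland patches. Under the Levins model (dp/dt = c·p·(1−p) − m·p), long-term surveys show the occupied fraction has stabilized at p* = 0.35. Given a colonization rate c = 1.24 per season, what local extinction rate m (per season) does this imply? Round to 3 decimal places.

0.806

At equilibrium c(1−p*) = m.
m = 1.24 × (1 − 0.35) = 1.24 × 0.6500 = 0.8060.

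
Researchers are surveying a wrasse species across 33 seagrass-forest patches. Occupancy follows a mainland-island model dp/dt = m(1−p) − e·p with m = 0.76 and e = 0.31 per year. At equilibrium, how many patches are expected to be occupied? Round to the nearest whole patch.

p* = m/(m+e) = 0.76/1.0700 = 0.7103.
Expected occupied patches = N × p* = 33 × 0.7103 = 23.44 ≈ 23.

23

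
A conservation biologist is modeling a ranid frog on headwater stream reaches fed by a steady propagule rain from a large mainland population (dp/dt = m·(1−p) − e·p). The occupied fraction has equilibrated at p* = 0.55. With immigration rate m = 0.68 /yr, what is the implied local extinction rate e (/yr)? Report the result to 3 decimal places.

At equilibrium m(1−p*) = e·p*, so e = m(1−p*)/p*.
e = 0.68 × 0.4500 / 0.55 = 0.5564.

0.556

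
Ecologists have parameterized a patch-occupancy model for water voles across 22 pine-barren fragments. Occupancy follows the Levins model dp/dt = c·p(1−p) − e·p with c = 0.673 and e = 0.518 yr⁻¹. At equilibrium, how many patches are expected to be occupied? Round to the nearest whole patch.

p* = 1 − e/c = 1 − 0.518/0.673 = 0.2303.
Expected occupied patches = N × p* = 22 × 0.2303 = 5.07 ≈ 5.

5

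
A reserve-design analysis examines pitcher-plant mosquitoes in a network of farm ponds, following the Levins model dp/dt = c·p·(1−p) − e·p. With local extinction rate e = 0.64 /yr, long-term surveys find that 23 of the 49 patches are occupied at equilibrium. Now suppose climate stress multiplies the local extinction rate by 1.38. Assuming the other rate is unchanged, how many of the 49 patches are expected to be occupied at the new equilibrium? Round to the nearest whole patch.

Observed p* = 23/49 = 0.46939.
Balance c(1−p*) = e gives c = e/(1 − 0.46939) = 0.64/0.53061 = 1.20616.
New p* = 1 − e/c = 1 − 0.88320/1.20616 = 0.26776.
Expected occupied = 49 × 0.26776 = 13.12 ≈ 13.

13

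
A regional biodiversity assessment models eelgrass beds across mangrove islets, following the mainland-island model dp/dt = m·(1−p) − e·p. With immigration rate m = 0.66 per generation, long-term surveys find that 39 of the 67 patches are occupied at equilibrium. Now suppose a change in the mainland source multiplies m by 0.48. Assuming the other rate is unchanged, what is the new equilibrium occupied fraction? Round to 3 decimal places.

Observed p* = 39/67 = 0.58209.
Balance m(1−p*) = e·p* gives e = m(1−p*)/p* = 0.66×0.41791/0.58209 = 0.47385.
New p* = m/(m+e) = 0.31680/(0.31680+0.47385) = 0.40068.

0.401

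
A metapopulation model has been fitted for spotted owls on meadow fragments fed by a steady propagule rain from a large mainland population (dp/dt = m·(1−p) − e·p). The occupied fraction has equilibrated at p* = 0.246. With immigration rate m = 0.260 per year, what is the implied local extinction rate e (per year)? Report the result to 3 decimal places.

0.797

At equilibrium m(1−p*) = e·p*, so e = m(1−p*)/p*.
e = 0.260 × 0.7540 / 0.246 = 0.7969.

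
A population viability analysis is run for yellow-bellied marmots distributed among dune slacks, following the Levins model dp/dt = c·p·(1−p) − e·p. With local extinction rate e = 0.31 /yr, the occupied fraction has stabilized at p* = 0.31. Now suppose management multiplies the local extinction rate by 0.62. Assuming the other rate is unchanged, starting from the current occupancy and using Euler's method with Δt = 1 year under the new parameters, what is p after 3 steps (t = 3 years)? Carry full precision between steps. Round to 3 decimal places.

0.414

Balance c(1−p*) = e gives c = e/(1 − 0.31000) = 0.31/0.69000 = 0.44928.
Starting from p₀ = 0.31000; update p ← p + (dp/dt)·Δt with the new parameters.
p: 0.31000 → 0.34652  (Δp = +0.03652)
p: 0.34652 → 0.38165  (Δp = +0.03513)
p: 0.38165 → 0.41433  (Δp = +0.03267)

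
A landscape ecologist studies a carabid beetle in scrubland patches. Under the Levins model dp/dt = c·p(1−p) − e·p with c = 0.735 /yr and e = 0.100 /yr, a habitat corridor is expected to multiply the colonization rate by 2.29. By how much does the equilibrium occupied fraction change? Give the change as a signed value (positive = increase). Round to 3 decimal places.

Before: p* = 1 − 0.100/0.735 = 0.8639.
After the change, c = 1.68315, e = 0.1, so p* = 1 − 0.1/1.68315 = 0.9406.
Δp* = 0.9406 − 0.8639 = +0.0766.

0.077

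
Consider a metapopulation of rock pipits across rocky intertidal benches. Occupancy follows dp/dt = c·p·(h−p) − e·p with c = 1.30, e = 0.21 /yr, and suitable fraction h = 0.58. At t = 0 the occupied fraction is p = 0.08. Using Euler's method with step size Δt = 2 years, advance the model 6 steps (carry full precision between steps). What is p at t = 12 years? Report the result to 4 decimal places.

0.4184

Update rule: p ← p + [c·p·(h−p) − e·p]·Δt with Δt = 2.
  1  |  dp/dt·Δt = +0.070400  |  p_1 = 0.150400
  2  |  dp/dt·Δt = +0.104823  |  p_2 = 0.255223
  3  |  dp/dt·Δt = +0.108322  |  p_3 = 0.363545
  4  |  dp/dt·Δt = +0.051908  |  p_4 = 0.415453
  5  |  dp/dt·Δt = +0.003250  |  p_5 = 0.418703
  6  |  dp/dt·Δt = -0.000263  |  p_6 = 0.418440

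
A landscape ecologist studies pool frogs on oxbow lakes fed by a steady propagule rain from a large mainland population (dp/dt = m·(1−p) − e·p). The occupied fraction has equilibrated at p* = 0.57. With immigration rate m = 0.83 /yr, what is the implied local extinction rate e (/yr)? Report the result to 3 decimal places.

At equilibrium m(1−p*) = e·p*, so e = m(1−p*)/p*.
e = 0.83 × 0.4300 / 0.57 = 0.6261.

0.626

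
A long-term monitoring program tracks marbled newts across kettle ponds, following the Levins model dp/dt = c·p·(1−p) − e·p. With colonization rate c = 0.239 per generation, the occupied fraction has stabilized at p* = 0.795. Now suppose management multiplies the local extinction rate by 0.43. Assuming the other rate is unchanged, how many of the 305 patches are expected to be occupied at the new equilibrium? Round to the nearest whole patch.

278

Balance c(1−p*) = e gives e = 0.239×(1 − 0.79500) = 0.04899.
New p* = 1 − e/c = 1 − 0.02107/0.23900 = 0.91184.
Expected occupied = 305 × 0.91184 = 278.11 ≈ 278.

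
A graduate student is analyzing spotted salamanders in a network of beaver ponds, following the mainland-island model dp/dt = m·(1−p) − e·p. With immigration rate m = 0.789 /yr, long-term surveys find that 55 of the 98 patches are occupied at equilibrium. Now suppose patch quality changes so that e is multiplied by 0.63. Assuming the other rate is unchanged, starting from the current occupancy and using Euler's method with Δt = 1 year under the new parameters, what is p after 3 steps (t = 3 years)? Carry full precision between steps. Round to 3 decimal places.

0.671

Observed p* = 55/98 = 0.56122.
Balance m(1−p*) = e·p* gives e = m(1−p*)/p* = 0.789×0.43878/0.56122 = 0.61685.
Starting from p₀ = 0.56122; update p ← p + (dp/dt)·Δt with the new parameters.
p: 0.56122 → 0.68932  (Δp = +0.12809)
p: 0.68932 → 0.66656  (Δp = -0.02275)
p: 0.66656 → 0.67061  (Δp = +0.00404)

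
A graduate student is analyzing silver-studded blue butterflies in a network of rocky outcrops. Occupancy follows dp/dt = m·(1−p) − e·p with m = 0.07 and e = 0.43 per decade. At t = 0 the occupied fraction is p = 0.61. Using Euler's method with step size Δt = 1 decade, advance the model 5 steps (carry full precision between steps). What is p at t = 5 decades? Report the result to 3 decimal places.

Update rule: p ← p + [m·(1−p) − e·p]·Δt with Δt = 1.
p: 0.61000 → 0.37500  (Δp = -0.23500)
p: 0.37500 → 0.25750  (Δp = -0.11750)
p: 0.25750 → 0.19875  (Δp = -0.05875)
p: 0.19875 → 0.16938  (Δp = -0.02937)
p: 0.16938 → 0.15469  (Δp = -0.01469)

0.155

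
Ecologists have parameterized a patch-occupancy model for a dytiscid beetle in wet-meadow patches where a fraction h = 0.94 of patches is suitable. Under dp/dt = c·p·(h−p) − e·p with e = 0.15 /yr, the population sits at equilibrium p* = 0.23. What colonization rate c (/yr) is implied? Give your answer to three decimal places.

0.211

At equilibrium c(h−p*) = e, so c = e/(h−p*).
c = 0.15/(0.94 − 0.23) = 0.15/0.7100 = 0.2113.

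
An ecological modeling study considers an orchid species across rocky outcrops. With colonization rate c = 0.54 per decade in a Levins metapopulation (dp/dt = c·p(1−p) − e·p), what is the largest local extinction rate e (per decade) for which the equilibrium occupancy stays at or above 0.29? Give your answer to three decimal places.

0.383

1 − e/c ≥ 0.29 ⇒ e ≤ c(1 − 0.29) = 0.54 × 0.7100.
e_max = 0.3834.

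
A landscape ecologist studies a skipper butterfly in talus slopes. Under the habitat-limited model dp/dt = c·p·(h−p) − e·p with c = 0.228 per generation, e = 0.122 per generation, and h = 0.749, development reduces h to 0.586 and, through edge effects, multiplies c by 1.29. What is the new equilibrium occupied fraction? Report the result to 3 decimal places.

Before: p* = h − e/c = 0.749 − 0.122/0.228 = 0.749 − 0.5351 = 0.2139.
After: c = 0.29412, e = 0.122, h = 0.586; p* = 0.586 − 0.122/0.29412 = 0.1712.

0.171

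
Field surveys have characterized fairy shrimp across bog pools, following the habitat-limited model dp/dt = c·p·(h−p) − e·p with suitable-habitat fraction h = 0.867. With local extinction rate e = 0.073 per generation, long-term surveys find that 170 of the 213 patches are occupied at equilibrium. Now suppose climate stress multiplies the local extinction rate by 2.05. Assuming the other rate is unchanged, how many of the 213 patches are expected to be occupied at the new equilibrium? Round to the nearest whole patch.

155

Observed p* = 170/213 = 0.79812.
Balance c(h−p*) = e gives c = e/(0.867 − 0.79812) = 0.073/0.06888 = 1.05981.
New p* = 0.867 − e/c = 0.867 − 0.14965/1.05981 = 0.72580.
Expected occupied = 213 × 0.72580 = 154.60 ≈ 155.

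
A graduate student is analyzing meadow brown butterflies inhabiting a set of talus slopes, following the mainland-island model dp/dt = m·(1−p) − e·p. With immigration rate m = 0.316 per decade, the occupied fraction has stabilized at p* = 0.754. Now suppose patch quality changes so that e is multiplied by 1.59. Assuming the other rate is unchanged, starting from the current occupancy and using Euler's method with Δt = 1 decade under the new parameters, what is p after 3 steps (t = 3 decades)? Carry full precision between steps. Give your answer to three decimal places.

0.672

Balance m(1−p*) = e·p* gives e = m(1−p*)/p* = 0.316×0.24600/0.75400 = 0.10310.
Starting from p₀ = 0.75400; update p ← p + (dp/dt)·Δt with the new parameters.
  1  |  dp/dt·Δt = -0.045864  |  p_1 = 0.708136
  2  |  dp/dt·Δt = -0.023853  |  p_2 = 0.684283
  3  |  dp/dt·Δt = -0.012405  |  p_3 = 0.671878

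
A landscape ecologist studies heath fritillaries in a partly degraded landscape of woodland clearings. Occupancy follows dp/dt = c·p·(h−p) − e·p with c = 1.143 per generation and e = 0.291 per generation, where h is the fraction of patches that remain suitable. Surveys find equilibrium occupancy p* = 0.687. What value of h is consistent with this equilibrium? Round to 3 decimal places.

0.942

At equilibrium c(h−p*) = e, so h = p* + e/c.
h = 0.687 + 0.291/1.143 = 0.687 + 0.2546 = 0.9416.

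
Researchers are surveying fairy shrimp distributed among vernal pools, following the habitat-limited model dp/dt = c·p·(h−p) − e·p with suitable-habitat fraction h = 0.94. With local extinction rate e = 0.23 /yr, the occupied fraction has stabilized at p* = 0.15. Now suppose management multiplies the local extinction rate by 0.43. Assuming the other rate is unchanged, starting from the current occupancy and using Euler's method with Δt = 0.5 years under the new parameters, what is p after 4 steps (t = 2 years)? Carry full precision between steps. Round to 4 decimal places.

Balance c(h−p*) = e gives c = e/(0.94 − 0.15000) = 0.23/0.79000 = 0.29114.
Starting from p₀ = 0.15000; update p ← p + (dp/dt)·Δt with the new parameters.
  1  |  dp/dt·Δt = +0.009833  |  p_1 = 0.159832
  2  |  dp/dt·Δt = +0.010248  |  p_2 = 0.170081
  3  |  dp/dt·Δt = +0.010652  |  p_3 = 0.180732
  4  |  dp/dt·Δt = +0.011038  |  p_4 = 0.191771

0.1918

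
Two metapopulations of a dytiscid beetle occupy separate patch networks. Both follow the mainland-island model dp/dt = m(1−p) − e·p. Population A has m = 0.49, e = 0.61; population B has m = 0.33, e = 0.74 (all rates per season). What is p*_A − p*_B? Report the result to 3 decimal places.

A: p*_A = m/(m+e) = 0.49/1.1000 = 0.4455.
B: p*_B = 0.33/1.0700 = 0.3084.
p*_A − p*_B = 0.4455 − 0.3084 = 0.1370.

0.137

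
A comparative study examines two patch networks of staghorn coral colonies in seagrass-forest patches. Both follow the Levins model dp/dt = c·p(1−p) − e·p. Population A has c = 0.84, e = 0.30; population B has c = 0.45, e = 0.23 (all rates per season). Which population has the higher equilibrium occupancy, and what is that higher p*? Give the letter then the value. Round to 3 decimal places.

A: p*_A = 1 − 0.30/0.84 = 0.6429.
B: p*_B = 1 − 0.23/0.45 = 0.4889.
A is higher at 0.6429.

A, 0.643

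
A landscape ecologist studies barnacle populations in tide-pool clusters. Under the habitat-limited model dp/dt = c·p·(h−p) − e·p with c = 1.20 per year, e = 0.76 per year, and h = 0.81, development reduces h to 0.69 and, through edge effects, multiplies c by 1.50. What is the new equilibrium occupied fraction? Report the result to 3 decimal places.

Before: p* = h − e/c = 0.81 − 0.76/1.20 = 0.81 − 0.6333 = 0.1767.
After: c = 1.8, e = 0.76, h = 0.69; p* = 0.69 − 0.76/1.8 = 0.2678.

0.268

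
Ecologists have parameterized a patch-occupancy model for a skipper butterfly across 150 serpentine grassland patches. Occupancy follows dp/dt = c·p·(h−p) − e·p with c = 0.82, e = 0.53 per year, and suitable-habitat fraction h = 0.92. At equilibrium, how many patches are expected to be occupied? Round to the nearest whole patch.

41

p* = h − e/c = 0.92 − 0.6463 = 0.2737.
Expected occupied patches = N × p* = 150 × 0.2737 = 41.05 ≈ 41.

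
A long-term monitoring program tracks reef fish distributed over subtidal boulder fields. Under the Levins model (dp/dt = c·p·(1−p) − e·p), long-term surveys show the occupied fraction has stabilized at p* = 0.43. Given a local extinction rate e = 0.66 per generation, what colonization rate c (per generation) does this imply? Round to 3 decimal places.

1.158

At equilibrium c(1−p*) = e, so c = e/(1−p*).
c = 0.66/(1 − 0.43) = 0.66/0.5700 = 1.1579.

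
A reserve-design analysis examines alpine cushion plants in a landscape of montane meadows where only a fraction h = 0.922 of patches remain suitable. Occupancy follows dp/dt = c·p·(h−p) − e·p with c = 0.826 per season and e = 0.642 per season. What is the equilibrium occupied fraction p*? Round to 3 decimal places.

0.145

Setting dp/dt = 0 and dividing by p* gives c·(h−p*) = e.
So p* = h − e/c = 0.922 − 0.642/0.826 = 0.922 − 0.7772 = 0.1448.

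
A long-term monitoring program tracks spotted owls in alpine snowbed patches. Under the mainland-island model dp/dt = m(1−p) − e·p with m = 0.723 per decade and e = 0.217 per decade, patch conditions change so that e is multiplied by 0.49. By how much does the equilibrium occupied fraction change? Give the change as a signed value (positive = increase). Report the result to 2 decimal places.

Before: p* = 0.723/(0.723+0.217) = 0.7691.
After: m = 0.723, e = 0.10633; p* = 0.723/0.8293 = 0.8718.
Δp* = 0.8718 − 0.7691 = +0.1026.

0.10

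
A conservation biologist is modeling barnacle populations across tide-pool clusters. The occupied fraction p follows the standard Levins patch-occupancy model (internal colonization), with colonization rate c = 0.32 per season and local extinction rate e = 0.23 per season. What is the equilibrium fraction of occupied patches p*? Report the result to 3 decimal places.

Setting dp/dt = 0 and dividing through by p* gives c·(1−p*) = e.
So p* = 1 − e/c = 1 − 0.23/0.32 = 1 − 0.7188 = 0.2812.

0.281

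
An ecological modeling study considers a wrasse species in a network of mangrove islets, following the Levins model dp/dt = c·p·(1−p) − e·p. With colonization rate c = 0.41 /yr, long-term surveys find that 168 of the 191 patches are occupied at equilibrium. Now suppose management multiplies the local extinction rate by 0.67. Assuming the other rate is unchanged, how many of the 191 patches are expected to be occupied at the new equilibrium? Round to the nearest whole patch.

Observed p* = 168/191 = 0.87958.
Balance c(1−p*) = e gives e = 0.41×(1 − 0.87958) = 0.04937.
New p* = 1 − e/c = 1 − 0.03308/0.41000 = 0.91932.
Expected occupied = 191 × 0.91932 = 175.59 ≈ 176.

176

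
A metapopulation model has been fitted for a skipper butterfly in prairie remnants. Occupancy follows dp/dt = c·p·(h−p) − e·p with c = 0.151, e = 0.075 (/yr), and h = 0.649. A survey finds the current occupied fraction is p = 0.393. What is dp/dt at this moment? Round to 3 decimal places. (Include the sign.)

-0.014

Colonization term: c·p·(h−p) = 0.151×0.393×0.2560 = 0.01519.
Extinction term: e·p = 0.02948.
dp/dt = 0.01519 − 0.02948 = -0.01428.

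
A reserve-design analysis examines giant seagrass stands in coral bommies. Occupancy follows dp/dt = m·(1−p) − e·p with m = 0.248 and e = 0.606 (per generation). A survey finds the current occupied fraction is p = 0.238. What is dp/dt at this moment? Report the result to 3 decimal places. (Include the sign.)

Colonization term: m·(1−p) = 0.248×0.7620 = 0.18898.
Extinction term: e·p = 0.14423.
dp/dt = 0.18898 − 0.14423 = 0.04475.

0.045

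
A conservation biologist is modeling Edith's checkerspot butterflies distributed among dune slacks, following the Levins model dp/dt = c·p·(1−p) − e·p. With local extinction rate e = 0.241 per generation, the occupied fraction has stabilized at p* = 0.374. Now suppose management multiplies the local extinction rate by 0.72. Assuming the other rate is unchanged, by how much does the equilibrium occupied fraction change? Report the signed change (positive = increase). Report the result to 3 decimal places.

0.175

Balance c(1−p*) = e gives c = e/(1 − 0.37400) = 0.241/0.62600 = 0.38498.
New p* = 1 − e/c = 1 − 0.17352/0.38498 = 0.54928.
Δp* = 0.54928 − 0.37400 = +0.17528.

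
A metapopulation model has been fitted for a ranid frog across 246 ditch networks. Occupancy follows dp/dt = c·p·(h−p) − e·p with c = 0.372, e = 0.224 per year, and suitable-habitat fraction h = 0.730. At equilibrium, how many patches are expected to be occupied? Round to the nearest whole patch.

p* = h − e/c = 0.730 − 0.6022 = 0.1278.
Expected occupied patches = N × p* = 246 × 0.1278 = 31.45 ≈ 31.

31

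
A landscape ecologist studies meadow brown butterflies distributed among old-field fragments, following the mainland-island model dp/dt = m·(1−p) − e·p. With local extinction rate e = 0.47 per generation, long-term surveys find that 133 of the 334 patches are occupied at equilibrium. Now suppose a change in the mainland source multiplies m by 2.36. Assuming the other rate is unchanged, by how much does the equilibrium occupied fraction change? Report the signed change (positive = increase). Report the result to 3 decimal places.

Observed p* = 133/334 = 0.39820.
Balance m(1−p*) = e·p* gives m = e·p*/(1−p*) = 0.47×0.39820/0.60180 = 0.31099.
New p* = m/(m+e) = 0.73394/(0.73394+0.47000) = 0.60962.
Δp* = 0.60962 − 0.39820 = +0.21142.

0.211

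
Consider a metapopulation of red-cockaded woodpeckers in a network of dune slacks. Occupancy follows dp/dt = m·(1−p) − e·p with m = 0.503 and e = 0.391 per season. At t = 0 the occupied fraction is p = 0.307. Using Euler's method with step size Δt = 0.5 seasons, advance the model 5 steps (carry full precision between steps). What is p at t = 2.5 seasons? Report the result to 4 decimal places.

0.5494

Update rule: p ← p + [m·(1−p) − e·p]·Δt with Δt = 0.5.
step 1: Δp = +0.11427, p = 0.42127
step 2: Δp = +0.06319, p = 0.48446
step 3: Δp = +0.03495, p = 0.51941
step 4: Δp = +0.01932, p = 0.53873
step 5: Δp = +0.01069, p = 0.54942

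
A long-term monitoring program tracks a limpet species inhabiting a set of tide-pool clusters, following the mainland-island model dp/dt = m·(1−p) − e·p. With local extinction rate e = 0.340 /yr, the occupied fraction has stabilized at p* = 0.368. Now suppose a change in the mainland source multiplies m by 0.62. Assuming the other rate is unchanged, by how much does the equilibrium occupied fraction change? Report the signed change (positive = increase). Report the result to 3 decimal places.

-0.103

Balance m(1−p*) = e·p* gives m = e·p*/(1−p*) = 0.340×0.36800/0.63200 = 0.19797.
New p* = m/(m+e) = 0.12274/(0.12274+0.34000) = 0.26525.
Δp* = 0.26525 − 0.36800 = -0.10275.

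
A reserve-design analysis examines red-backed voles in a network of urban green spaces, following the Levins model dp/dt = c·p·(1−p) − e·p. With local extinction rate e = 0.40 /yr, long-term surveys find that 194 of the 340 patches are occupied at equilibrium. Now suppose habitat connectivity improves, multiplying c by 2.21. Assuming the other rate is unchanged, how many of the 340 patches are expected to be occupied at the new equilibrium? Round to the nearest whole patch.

Observed p* = 194/340 = 0.57059.
Balance c(1−p*) = e gives c = e/(1 − 0.57059) = 0.40/0.42941 = 0.93151.
New p* = 1 − e/c = 1 − 0.40000/2.05864 = 0.80570.
Expected occupied = 340 × 0.80570 = 273.94 ≈ 274.

274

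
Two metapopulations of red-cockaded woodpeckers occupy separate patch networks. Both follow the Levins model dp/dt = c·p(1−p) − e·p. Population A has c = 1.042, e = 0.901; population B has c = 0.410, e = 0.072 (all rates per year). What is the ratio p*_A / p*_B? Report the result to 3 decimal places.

0.164

A: p*_A = 1 − 0.901/1.042 = 0.1353.
B: p*_B = 1 − 0.072/0.410 = 0.8244.
p*_A / p*_B = 0.1353/0.8244 = 0.1641.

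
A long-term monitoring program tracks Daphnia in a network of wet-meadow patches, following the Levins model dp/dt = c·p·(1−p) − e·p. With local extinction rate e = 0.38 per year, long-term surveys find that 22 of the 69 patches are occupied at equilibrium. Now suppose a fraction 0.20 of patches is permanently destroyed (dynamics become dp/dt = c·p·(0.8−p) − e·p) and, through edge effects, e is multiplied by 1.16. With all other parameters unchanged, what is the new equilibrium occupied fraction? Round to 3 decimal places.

Observed p* = 22/69 = 0.31884.
Balance c(1−p*) = e gives c = e/(1 − 0.31884) = 0.38/0.68116 = 0.55787.
New p* = 0.8 − e/c = 0.8 − 0.44080/0.55787 = 0.00985.

0.010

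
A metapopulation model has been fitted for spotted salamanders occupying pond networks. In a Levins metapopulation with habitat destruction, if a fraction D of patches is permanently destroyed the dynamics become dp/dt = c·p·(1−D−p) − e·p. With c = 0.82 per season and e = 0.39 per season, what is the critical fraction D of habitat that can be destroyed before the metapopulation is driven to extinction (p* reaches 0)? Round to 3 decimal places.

The nontrivial equilibrium is p* = (1−D) − e/c; extinction occurs when this hits zero.
So D_crit = 1 − e/c = 1 − 0.39/0.82 = 1 − 0.4756 = 0.5244.
This equals the undisturbed p*, a classic result of Lande's extension.

0.524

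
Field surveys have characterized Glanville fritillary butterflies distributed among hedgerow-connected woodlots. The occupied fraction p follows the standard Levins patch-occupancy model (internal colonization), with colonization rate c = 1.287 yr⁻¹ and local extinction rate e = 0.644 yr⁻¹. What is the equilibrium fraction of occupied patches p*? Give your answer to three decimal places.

Setting dp/dt = 0 and dividing through by p* gives c·(1−p*) = e.
So p* = 1 − e/c = 1 − 0.644/1.287 = 1 − 0.5004 = 0.4996.

0.500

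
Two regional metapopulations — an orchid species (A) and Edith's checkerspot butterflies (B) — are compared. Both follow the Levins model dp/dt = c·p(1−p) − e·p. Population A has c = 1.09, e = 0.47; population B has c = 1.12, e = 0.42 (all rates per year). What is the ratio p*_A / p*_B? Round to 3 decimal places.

A: p*_A = 1 − 0.47/1.09 = 0.5688.
B: p*_B = 1 − 0.42/1.12 = 0.6250.
p*_A / p*_B = 0.5688/0.6250 = 0.9101.

0.910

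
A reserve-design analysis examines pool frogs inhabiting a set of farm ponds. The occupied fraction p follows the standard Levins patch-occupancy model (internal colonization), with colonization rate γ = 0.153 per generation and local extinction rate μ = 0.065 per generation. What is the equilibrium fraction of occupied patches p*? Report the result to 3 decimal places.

0.575

Setting dp/dt = 0 and dividing through by p* gives γ·(1−p*) = μ.
So p* = 1 − μ/γ = 1 − 0.065/0.153 = 1 − 0.4248 = 0.5752.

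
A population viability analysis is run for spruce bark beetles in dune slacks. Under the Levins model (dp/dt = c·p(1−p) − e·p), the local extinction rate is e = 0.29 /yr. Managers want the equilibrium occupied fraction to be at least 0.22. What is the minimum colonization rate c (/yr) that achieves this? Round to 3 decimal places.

p* = 1 − e/c ≥ 0.22 requires e/c ≤ 0.7800, i.e. c ≥ e/0.7800.
c_min = 0.29/0.7800 = 0.3718.

0.372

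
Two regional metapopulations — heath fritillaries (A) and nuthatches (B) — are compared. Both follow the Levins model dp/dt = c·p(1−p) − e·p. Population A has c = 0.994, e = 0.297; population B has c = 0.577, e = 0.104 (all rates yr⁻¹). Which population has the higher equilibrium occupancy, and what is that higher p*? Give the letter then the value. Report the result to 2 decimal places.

A: p*_A = 1 − 0.297/0.994 = 0.7012.
B: p*_B = 1 − 0.104/0.577 = 0.8198.
B is higher at 0.8198.

B, 0.82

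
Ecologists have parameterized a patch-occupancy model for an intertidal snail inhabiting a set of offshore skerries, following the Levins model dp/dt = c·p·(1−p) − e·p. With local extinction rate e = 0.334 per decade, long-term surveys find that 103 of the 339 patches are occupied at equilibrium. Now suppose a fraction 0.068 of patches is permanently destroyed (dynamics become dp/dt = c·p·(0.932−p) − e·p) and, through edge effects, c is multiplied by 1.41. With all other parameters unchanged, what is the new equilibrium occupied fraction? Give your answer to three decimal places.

Observed p* = 103/339 = 0.30383.
Balance c(1−p*) = e gives c = e/(1 − 0.30383) = 0.334/0.69617 = 0.47977.
New p* = 0.932 − e/c = 0.932 − 0.33400/0.67648 = 0.43827.

0.438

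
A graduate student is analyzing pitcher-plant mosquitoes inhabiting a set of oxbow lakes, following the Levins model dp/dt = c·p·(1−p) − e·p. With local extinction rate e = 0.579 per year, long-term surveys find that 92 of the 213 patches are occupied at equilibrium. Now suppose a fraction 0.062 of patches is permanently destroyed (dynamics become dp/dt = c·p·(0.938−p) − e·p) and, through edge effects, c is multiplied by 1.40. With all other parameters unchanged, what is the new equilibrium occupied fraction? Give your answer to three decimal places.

0.532

Observed p* = 92/213 = 0.43192.
Balance c(1−p*) = e gives c = e/(1 − 0.43192) = 0.579/0.56808 = 1.01922.
New p* = 0.938 − e/c = 0.938 − 0.57900/1.42691 = 0.53223.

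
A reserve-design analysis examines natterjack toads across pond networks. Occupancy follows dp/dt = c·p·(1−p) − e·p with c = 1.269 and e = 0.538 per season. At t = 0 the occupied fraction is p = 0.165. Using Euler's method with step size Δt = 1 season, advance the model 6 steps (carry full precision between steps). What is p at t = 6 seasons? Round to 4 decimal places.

0.5710

Update rule: p ← p + [c·p·(1−p) − e·p]·Δt with Δt = 1.
p: 0.16500 → 0.25107  (Δp = +0.08607)
p: 0.25107 → 0.35461  (Δp = +0.10354)
p: 0.35461 → 0.45425  (Δp = +0.09965)
p: 0.45425 → 0.52446  (Δp = +0.07021)
p: 0.52446 → 0.55879  (Δp = +0.03433)
p: 0.55879 → 0.57103  (Δp = +0.01223)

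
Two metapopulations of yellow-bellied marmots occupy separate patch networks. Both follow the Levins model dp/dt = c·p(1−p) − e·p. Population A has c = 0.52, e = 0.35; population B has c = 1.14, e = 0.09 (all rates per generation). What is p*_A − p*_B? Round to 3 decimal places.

A: p*_A = 1 − 0.35/0.52 = 0.3269.
B: p*_B = 1 − 0.09/1.14 = 0.9211.
p*_A − p*_B = 0.3269 − 0.9211 = -0.5941.

-0.594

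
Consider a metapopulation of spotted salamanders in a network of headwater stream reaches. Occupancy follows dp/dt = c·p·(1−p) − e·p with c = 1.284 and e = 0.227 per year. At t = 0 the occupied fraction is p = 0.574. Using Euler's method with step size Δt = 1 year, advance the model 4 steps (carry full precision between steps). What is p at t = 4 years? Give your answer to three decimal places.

0.823

Update rule: p ← p + [c·p·(1−p) − e·p]·Δt with Δt = 1.
step 1: Δp = +0.18367, p = 0.75767
step 2: Δp = +0.06376, p = 0.82143
step 3: Δp = +0.00188, p = 0.82331
step 4: Δp = -0.00010, p = 0.82320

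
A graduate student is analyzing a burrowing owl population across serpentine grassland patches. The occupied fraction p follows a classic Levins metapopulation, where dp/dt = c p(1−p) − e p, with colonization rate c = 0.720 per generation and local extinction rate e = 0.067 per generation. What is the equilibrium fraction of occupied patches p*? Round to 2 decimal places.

0.91

Setting dp/dt = 0 and dividing through by p* gives c·(1−p*) = e.
So p* = 1 − e/c = 1 − 0.067/0.720 = 1 − 0.0931 = 0.9069.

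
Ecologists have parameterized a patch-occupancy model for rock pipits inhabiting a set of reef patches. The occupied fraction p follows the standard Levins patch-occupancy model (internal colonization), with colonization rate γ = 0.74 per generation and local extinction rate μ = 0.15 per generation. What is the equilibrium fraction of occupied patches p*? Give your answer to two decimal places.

At equilibrium, colonization balances extinction: γ·p*·(1−p*) = μ·p*.
So p* = 1 − μ/γ = 1 − 0.15/0.74 = 1 − 0.2027 = 0.7973.

0.80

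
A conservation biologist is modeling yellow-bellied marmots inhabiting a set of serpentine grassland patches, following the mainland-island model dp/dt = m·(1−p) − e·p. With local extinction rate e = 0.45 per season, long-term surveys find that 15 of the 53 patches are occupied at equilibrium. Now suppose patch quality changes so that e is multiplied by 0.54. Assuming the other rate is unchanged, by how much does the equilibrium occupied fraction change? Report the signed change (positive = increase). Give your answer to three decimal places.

Observed p* = 15/53 = 0.28302.
Balance m(1−p*) = e·p* gives m = e·p*/(1−p*) = 0.45×0.28302/0.71698 = 0.17763.
New p* = m/(m+e) = 0.17763/(0.17763+0.24300) = 0.42230.
Δp* = 0.42230 − 0.28302 = +0.13928.

0.139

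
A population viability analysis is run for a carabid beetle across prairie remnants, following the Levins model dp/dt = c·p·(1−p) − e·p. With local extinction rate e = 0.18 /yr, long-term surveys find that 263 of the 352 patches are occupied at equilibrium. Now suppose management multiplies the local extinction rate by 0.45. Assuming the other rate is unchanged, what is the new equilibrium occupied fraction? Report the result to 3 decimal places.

Observed p* = 263/352 = 0.74716.
Balance c(1−p*) = e gives c = e/(1 − 0.74716) = 0.18/0.25284 = 0.71191.
New p* = 1 − e/c = 1 − 0.08100/0.71191 = 0.88622.

0.886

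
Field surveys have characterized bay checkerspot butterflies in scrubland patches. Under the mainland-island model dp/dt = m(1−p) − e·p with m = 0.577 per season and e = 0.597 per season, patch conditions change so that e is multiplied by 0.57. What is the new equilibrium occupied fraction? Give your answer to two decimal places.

0.63

Before: p* = 0.577/(0.577+0.597) = 0.4915.
After: m = 0.577, e = 0.34029; p* = 0.577/0.9173 = 0.6290.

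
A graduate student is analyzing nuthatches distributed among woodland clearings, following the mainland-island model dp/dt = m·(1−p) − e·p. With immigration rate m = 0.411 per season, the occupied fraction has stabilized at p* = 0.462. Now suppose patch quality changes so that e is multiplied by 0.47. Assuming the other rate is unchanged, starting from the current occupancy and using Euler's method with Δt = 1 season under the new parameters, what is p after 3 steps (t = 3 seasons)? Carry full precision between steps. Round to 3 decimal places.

Balance m(1−p*) = e·p* gives e = m(1−p*)/p* = 0.411×0.53800/0.46200 = 0.47861.
Starting from p₀ = 0.46200; update p ← p + (dp/dt)·Δt with the new parameters.
  1  |  dp/dt·Δt = +0.117193  |  p_1 = 0.579193
  2  |  dp/dt·Δt = +0.042664  |  p_2 = 0.621857
  3  |  dp/dt·Δt = +0.015532  |  p_3 = 0.637389

0.637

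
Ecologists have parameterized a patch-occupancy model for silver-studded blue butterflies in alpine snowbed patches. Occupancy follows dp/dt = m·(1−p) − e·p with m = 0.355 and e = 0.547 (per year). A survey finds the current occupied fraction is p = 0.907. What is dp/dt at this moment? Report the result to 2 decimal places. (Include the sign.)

Colonization term: m·(1−p) = 0.355×0.0930 = 0.03301.
Extinction term: e·p = 0.49613.
dp/dt = 0.03301 − 0.49613 = -0.46311.

-0.46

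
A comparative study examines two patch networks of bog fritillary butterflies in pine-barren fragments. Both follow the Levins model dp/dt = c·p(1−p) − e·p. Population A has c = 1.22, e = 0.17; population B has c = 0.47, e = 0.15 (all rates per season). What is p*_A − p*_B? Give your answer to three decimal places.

0.180

A: p*_A = 1 − 0.17/1.22 = 0.8607.
B: p*_B = 1 − 0.15/0.47 = 0.6809.
p*_A − p*_B = 0.8607 − 0.6809 = 0.1798.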